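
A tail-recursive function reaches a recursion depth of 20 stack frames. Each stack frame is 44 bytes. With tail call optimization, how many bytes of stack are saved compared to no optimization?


Without TCO: 20 * 44 = 880 bytes
With TCO: reuse 1 frame = 44 bytes
Savings = 880 - 44 = 836

836


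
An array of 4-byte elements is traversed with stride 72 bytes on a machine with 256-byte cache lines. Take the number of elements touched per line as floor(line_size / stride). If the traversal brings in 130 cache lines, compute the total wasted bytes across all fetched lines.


Elements per line = floor(256 / 72) = 3
Bytes used per line = 3 * 4 = 12
Wasted per line = 256 - 12 = 244
Total wasted = 244 * 130 = 31720

31720


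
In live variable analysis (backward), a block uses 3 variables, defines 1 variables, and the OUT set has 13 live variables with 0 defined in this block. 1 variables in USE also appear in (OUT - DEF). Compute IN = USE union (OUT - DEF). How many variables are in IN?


OUT - DEF: 13 - 0 = 13
|IN| = |USE| + |OUT - DEF| - |USE ∩ (OUT - DEF)| = 3 + 13 - 1 = 15

15


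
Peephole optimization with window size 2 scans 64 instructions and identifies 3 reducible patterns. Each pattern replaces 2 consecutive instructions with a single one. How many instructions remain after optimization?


Each match removes 1 instructions.
Total removed = 3 * 1 = 3
Remaining = 64 - 3 = 61

61


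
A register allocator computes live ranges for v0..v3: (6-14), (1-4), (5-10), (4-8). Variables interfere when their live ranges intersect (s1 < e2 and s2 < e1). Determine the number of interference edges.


Check all pairs for overlapping intervals.
Two intervals (s1,e1) and (s2,e2) overlap if s1 < e2 and s2 < e1.
v0 (6-14) vs v1..v3: overlaps v2, v3 -> 2
v1 (1-4) vs v2..v3: overlaps none -> 0
v2 (5-10) vs v3: overlaps v3 -> 1
Total overlapping pairs = 2 + 0 + 1 = 3

3


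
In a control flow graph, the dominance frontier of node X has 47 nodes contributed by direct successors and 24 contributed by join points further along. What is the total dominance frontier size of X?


DF(X) = direct successor contributions + join point contributions
= 47 + 24 = 71

71


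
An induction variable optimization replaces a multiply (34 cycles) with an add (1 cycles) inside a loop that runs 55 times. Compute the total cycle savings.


Per-iteration saving = 34 - 1 = 33
Total saved = 55 * 33 = 1815

1815


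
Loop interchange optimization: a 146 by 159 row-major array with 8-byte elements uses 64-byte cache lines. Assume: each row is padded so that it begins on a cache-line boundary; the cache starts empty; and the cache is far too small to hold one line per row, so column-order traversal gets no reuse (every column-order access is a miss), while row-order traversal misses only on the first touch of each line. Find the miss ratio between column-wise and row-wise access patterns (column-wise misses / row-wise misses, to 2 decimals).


Each row occupies 159 * 8 = 1272 bytes and starts on a line boundary, so it spans ceil(1272 / 64) = 20 cache lines.
Row-major traversal misses (one per line touched): 146 * ceil(159 * 8 / 64) = 2920
Column-major traversal misses (no reuse, every access misses): 146 * 159 = 23214
Ratio = 23214 / 2920 = 7.95

7.95


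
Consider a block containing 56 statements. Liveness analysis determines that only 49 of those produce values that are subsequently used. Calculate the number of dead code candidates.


Dead code = total statements - live definitions
= 56 - 49 = 7

7


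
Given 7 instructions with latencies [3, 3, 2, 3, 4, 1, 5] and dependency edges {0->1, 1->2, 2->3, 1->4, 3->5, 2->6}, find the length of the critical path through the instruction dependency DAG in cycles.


Compute longest path through dependency graph: dist(Ik) = max over predecessors of dist + latency(Ik).
dist(I0) = latency 3 = 3
dist(I1) = dist(I0) + 3 = 3 + 3 = 6
dist(I2) = dist(I1) + 2 = 6 + 2 = 8
dist(I3) = dist(I2) + 3 = 8 + 3 = 11
dist(I4) = dist(I1) + 4 = 6 + 4 = 10
dist(I5) = dist(I3) + 1 = 11 + 1 = 12
dist(I6) = dist(I2) + 5 = 8 + 5 = 13
Critical path = max dist = 13

13


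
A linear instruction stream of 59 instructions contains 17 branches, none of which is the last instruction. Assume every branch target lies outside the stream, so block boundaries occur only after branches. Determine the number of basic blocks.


With no in-sequence branch targets, the leaders are the first instruction plus the instruction after each branch.
Number of basic blocks = branches + 1
= 17 + 1 = 18

18


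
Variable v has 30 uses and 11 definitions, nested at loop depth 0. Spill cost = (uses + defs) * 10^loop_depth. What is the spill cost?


uses + defs = 30 + 11 = 41
10^0 = 1
Spill cost = 41 * 1 = 41

41


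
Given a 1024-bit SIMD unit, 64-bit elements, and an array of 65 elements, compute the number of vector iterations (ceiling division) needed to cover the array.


Width = 1024 / 64 = 16 elements per vector op
Iterations = ceil(65 / 16) = 5

5


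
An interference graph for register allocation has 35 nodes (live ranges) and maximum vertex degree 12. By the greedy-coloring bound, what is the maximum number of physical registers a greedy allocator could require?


Greedy coloring never needs more than (max_degree + 1) colors: when coloring a vertex, at most max_degree neighbors are already colored.
Upper bound = 12 + 1 = 13

13


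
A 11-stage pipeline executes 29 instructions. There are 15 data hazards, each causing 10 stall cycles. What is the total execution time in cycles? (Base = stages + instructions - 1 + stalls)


Base cycles = 11 + 29 - 1 = 39
Total stalls = 15 * 10 = 150
Total = 39 + 150 = 189

189


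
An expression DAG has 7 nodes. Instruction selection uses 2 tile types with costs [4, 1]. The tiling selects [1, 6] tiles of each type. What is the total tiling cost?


Total cost = sum(count_i * cost_i)
= 1*4 + 6*1
= 10

10


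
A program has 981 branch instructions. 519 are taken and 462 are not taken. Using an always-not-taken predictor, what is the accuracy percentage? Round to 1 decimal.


Predictor: always-not-taken
Correct predictions = 462
Accuracy = 462 / 981 * 100 = 47.1%

47.1


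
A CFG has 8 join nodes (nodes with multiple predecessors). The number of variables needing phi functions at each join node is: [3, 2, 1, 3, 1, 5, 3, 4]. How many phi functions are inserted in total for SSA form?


Total phi functions = sum of phi functions at each join node
= 3 + 2 + 1 + 3 + 1 + 5 + 3 + 4 = 22

22


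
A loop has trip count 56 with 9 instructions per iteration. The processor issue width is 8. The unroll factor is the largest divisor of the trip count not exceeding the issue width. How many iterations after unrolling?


Largest divisor of 56 <= 8 is 8
New iterations = 56 / 8 = 7

7


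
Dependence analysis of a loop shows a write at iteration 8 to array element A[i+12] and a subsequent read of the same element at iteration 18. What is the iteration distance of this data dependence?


Distance = read iteration - write iteration
= 18 - 8 = 10

10


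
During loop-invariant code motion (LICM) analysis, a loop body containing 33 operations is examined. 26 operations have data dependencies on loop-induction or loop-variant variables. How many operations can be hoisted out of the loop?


Invariant candidates = total - loop-dependent
= 33 - 26 = 7

7


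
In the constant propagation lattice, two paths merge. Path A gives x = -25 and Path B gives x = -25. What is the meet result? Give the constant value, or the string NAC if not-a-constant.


Meet operation: if both paths give the same constant, result is that constant; if they differ, result is NAC (not-a-constant).
Path A: -25, Path B: -25 -> equal
Result: constant -> -25

-25


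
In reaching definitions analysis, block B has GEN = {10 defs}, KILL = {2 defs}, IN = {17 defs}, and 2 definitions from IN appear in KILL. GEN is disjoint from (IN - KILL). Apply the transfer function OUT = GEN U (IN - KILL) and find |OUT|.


IN - KILL: 17 - 2 = 15 surviving definitions
OUT = GEN + surviving = 10 + 15 = 25

25


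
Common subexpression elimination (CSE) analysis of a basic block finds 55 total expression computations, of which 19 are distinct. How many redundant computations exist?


CSE count = total expressions - unique expressions
= 55 - 19 = 36

36


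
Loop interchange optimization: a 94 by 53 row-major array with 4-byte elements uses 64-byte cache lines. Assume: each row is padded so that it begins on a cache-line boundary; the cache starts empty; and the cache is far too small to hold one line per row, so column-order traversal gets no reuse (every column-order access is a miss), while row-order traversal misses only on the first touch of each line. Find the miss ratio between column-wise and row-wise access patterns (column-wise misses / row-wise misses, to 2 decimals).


Each row occupies 53 * 4 = 212 bytes and starts on a line boundary, so it spans ceil(212 / 64) = 4 cache lines.
Row-major traversal misses (one per line touched): 94 * ceil(53 * 4 / 64) = 376
Column-major traversal misses (no reuse, every access misses): 94 * 53 = 4982
Ratio = 4982 / 376 = 13.25

13.25


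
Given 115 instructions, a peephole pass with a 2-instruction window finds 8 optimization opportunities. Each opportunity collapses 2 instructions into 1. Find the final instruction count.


Each match removes 1 instructions.
Total removed = 8 * 1 = 8
Remaining = 115 - 8 = 107

107


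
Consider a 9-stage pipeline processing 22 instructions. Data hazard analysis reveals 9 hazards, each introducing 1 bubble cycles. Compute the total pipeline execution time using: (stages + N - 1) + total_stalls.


Base cycles = 9 + 22 - 1 = 30
Total stalls = 9 * 1 = 9
Total = 30 + 9 = 39

39


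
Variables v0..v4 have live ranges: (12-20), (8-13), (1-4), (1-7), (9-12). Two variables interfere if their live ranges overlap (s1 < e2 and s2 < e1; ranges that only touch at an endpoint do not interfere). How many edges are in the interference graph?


Check all pairs for overlapping intervals.
Two intervals (s1,e1) and (s2,e2) overlap if s1 < e2 and s2 < e1.
v0 (12-20) vs v1..v4: overlaps v1 -> 1
v1 (8-13) vs v2..v4: overlaps v4 -> 1
v2 (1-4) vs v3..v4: overlaps v3 -> 1
v3 (1-7) vs v4: overlaps none -> 0
Total overlapping pairs = 1 + 1 + 1 + 0 = 3

3


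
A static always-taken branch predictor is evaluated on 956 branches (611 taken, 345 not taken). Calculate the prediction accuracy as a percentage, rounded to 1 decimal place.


Predictor: always-taken
Correct predictions = 611
Accuracy = 611 / 956 * 100 = 63.9%

63.9


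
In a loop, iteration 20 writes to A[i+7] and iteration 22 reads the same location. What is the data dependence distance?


Distance = read iteration - write iteration
= 22 - 20 = 2

2


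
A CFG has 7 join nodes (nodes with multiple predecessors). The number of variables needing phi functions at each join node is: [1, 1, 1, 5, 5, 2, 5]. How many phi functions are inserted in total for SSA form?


Total phi functions = sum of phi functions at each join node
= 1 + 1 + 1 + 5 + 5 + 2 + 5 = 20

20


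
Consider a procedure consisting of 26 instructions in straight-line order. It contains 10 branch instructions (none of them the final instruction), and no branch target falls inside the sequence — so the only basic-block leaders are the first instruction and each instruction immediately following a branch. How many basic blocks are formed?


With no in-sequence branch targets, the leaders are the first instruction plus the instruction after each branch.
Number of basic blocks = branches + 1
= 10 + 1 = 11

11


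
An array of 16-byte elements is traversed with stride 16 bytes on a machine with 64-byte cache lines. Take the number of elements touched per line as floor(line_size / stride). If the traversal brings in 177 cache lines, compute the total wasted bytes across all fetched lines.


Elements per line = floor(64 / 16) = 4
Bytes used per line = 4 * 16 = 64
Wasted per line = 64 - 64 = 0
Total wasted = 0 * 177 = 0

0


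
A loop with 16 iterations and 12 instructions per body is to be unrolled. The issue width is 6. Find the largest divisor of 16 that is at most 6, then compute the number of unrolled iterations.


Largest divisor of 16 <= 6 is 4
New iterations = 16 / 4 = 4

4


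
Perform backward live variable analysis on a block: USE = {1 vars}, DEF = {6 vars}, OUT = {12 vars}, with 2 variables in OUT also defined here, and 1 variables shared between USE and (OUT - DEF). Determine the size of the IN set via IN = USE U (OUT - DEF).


OUT - DEF: 12 - 2 = 10
|IN| = |USE| + |OUT - DEF| - |USE ∩ (OUT - DEF)| = 1 + 10 - 1 = 10

10


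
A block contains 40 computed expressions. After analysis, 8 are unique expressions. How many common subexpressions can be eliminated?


CSE count = total expressions - unique expressions
= 40 - 8 = 32

32


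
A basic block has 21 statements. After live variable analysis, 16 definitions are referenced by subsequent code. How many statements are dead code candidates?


Dead code = total statements - live definitions
= 21 - 16 = 5

5


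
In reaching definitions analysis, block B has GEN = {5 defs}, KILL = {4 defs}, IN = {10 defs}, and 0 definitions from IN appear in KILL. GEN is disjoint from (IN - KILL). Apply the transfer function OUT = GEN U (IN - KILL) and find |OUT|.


IN - KILL: 10 - 0 = 10 surviving definitions
OUT = GEN + surviving = 5 + 10 = 15

15


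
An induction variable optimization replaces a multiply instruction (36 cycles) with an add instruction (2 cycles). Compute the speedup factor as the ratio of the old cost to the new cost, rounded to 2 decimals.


Ratio = mult_cost / add_cost = 36 / 2 = 18.0

18.0


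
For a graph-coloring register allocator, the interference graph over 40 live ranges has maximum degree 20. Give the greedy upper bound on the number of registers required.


Greedy coloring never needs more than (max_degree + 1) colors: when coloring a vertex, at most max_degree neighbors are already colored.
Upper bound = 20 + 1 = 21

21


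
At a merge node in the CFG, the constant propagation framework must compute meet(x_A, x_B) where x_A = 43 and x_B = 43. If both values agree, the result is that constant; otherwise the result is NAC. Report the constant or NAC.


Meet operation: if both paths give the same constant, result is that constant; if they differ, result is NAC (not-a-constant).
Path A: 43, Path B: 43 -> equal
Result: constant -> 43

43


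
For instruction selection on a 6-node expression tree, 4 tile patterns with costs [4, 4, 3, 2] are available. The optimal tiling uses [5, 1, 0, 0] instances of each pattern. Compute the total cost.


Total cost = sum(count_i * cost_i)
= 5*4 + 1*4 + 0*3 + 0*2
= 24

24


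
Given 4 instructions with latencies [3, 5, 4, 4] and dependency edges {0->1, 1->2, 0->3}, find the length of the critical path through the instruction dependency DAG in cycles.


Compute longest path through dependency graph: dist(Ik) = max over predecessors of dist + latency(Ik).
dist(I0) = latency 3 = 3
dist(I1) = dist(I0) + 5 = 3 + 5 = 8
dist(I2) = dist(I1) + 4 = 8 + 4 = 12
dist(I3) = dist(I0) + 4 = 3 + 4 = 7
Critical path = max dist = 12

12


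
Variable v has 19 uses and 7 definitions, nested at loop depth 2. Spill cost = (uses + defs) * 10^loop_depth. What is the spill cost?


uses + defs = 19 + 7 = 26
10^2 = 100
Spill cost = 26 * 100 = 2600

2600


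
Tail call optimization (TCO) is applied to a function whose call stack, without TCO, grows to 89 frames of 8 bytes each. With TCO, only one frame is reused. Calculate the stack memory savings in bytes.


Without TCO: 89 * 8 = 712 bytes
With TCO: reuse 1 frame = 8 bytes
Savings = 712 - 8 = 704

704


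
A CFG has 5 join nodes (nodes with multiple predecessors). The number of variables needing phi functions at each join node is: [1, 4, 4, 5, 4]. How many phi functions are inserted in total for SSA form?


Total phi functions = sum of phi functions at each join node
= 1 + 4 + 4 + 5 + 4 = 18

18


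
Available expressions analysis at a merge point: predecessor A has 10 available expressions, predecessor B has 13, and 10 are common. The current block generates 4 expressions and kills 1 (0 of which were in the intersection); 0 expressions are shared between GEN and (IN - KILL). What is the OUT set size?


IN = intersection of predecessors = 10
IN - KILL = 10 - 0 = 10
|OUT| = |GEN| + |IN - KILL| - |GEN ∩ (IN - KILL)| = 4 + 10 - 0 = 14

14


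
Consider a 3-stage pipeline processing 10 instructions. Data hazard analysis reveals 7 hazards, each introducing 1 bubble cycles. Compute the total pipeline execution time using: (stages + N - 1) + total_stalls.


Base cycles = 3 + 10 - 1 = 12
Total stalls = 7 * 1 = 7
Total = 12 + 7 = 19

19


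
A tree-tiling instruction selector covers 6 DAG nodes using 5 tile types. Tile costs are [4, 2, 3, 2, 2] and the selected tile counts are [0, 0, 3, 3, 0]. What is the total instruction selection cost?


Total cost = sum(count_i * cost_i)
= 0*4 + 0*2 + 3*3 + 3*2 + 0*2
= 15

15


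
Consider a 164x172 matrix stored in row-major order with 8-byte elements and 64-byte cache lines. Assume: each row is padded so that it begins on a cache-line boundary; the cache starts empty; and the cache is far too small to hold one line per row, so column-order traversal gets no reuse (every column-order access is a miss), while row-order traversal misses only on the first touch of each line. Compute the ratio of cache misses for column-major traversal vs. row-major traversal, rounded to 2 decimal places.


Each row occupies 172 * 8 = 1376 bytes and starts on a line boundary, so it spans ceil(1376 / 64) = 22 cache lines.
Row-major traversal misses (one per line touched): 164 * ceil(172 * 8 / 64) = 3608
Column-major traversal misses (no reuse, every access misses): 164 * 172 = 28208
Ratio = 28208 / 3608 = 7.82

7.82


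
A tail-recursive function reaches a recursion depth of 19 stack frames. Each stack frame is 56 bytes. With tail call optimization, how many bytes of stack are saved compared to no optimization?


Without TCO: 19 * 56 = 1064 bytes
With TCO: reuse 1 frame = 56 bytes
Savings = 1064 - 56 = 1008

1008


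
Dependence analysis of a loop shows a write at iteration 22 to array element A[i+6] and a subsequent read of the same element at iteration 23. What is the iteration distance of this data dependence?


Distance = read iteration - write iteration
= 23 - 22 = 1

1


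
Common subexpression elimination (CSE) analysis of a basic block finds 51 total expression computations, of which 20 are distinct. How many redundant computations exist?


CSE count = total expressions - unique expressions
= 51 - 20 = 31

31


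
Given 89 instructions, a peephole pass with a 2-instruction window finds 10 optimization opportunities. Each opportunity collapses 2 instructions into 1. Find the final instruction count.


Each match removes 1 instructions.
Total removed = 10 * 1 = 10
Remaining = 89 - 10 = 79

79


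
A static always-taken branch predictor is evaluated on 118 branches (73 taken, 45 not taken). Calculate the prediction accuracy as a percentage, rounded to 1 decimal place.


Predictor: always-taken
Correct predictions = 73
Accuracy = 73 / 118 * 100 = 61.9%

61.9


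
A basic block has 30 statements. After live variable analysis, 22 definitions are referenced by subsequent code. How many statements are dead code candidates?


Dead code = total statements - live definitions
= 30 - 22 = 8

8


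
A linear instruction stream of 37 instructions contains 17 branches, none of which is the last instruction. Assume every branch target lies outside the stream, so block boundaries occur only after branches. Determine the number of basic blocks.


With no in-sequence branch targets, the leaders are the first instruction plus the instruction after each branch.
Number of basic blocks = branches + 1
= 17 + 1 = 18

18


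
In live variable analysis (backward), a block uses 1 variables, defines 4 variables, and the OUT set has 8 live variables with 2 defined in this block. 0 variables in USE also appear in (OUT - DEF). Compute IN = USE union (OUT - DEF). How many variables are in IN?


OUT - DEF: 8 - 2 = 6
|IN| = |USE| + |OUT - DEF| - |USE ∩ (OUT - DEF)| = 1 + 6 - 0 = 7

7


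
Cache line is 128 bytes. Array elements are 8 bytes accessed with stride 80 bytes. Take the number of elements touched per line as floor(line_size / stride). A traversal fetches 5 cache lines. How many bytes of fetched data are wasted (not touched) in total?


Elements per line = floor(128 / 80) = 1
Bytes used per line = 1 * 8 = 8
Wasted per line = 128 - 8 = 120
Total wasted = 120 * 5 = 600

600


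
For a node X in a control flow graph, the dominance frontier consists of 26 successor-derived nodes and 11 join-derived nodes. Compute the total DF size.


DF(X) = direct successor contributions + join point contributions
= 26 + 11 = 37

37


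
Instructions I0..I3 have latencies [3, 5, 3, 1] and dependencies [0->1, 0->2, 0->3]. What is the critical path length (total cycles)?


Compute longest path through dependency graph: dist(Ik) = max over predecessors of dist + latency(Ik).
dist(I0) = latency 3 = 3
dist(I1) = dist(I0) + 5 = 3 + 5 = 8
dist(I2) = dist(I0) + 3 = 3 + 3 = 6
dist(I3) = dist(I0) + 1 = 3 + 1 = 4
Critical path = max dist = 8

8


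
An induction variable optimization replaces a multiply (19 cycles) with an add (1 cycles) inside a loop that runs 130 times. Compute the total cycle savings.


Per-iteration saving = 19 - 1 = 18
Total saved = 130 * 18 = 2340

2340


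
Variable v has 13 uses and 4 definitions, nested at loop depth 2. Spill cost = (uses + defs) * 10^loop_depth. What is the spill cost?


uses + defs = 13 + 4 = 17
10^2 = 100
Spill cost = 17 * 100 = 1700

1700


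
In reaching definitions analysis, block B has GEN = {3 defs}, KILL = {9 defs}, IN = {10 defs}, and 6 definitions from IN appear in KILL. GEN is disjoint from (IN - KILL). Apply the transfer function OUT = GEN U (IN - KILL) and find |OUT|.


IN - KILL: 10 - 6 = 4 surviving definitions
OUT = GEN + surviving = 3 + 4 = 7

7


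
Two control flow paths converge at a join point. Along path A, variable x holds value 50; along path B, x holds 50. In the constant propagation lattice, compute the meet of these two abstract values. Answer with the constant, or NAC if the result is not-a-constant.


Meet operation: if both paths give the same constant, result is that constant; if they differ, result is NAC (not-a-constant).
Path A: 50, Path B: 50 -> equal
Result: constant -> 50

50


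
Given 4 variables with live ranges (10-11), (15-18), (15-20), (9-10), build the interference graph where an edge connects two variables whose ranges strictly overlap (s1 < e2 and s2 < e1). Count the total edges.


Check all pairs for overlapping intervals.
Two intervals (s1,e1) and (s2,e2) overlap if s1 < e2 and s2 < e1.
v0 (10-11) vs v1..v3: overlaps none -> 0
v1 (15-18) vs v2..v3: overlaps v2 -> 1
v2 (15-20) vs v3: overlaps none -> 0
Total overlapping pairs = 0 + 1 + 0 = 1

1


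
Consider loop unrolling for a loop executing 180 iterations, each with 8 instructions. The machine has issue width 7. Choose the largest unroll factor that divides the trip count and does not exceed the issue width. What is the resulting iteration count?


Largest divisor of 180 <= 7 is 6
New iterations = 180 / 6 = 30

30


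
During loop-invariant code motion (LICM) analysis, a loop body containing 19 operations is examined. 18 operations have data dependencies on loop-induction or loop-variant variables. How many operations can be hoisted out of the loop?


Invariant candidates = total - loop-dependent
= 19 - 18 = 1

1


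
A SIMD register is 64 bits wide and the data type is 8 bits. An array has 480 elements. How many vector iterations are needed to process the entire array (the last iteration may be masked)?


Width = 64 / 8 = 8 elements per vector op
Iterations = ceil(480 / 8) = 60

60


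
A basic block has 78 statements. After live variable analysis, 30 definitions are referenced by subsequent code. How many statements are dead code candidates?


Dead code = total statements - live definitions
= 78 - 30 = 48

48


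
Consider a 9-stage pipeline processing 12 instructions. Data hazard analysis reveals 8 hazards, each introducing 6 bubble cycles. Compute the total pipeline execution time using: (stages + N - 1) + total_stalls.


Base cycles = 9 + 12 - 1 = 20
Total stalls = 8 * 6 = 48
Total = 20 + 48 = 68

68


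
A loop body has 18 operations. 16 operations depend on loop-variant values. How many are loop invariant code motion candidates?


Invariant candidates = total - loop-dependent
= 18 - 16 = 2

2


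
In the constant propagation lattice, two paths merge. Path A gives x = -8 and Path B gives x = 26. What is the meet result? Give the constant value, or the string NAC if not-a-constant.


Meet operation: if both paths give the same constant, result is that constant; if they differ, result is NAC (not-a-constant).
Path A: -8, Path B: 26 -> differ
Result: not-a-constant -> NAC

NAC


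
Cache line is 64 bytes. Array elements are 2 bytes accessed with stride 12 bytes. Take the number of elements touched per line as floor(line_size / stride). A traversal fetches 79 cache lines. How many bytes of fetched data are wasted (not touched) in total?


Elements per line = floor(64 / 12) = 5
Bytes used per line = 5 * 2 = 10
Wasted per line = 64 - 10 = 54
Total wasted = 54 * 79 = 4266

4266


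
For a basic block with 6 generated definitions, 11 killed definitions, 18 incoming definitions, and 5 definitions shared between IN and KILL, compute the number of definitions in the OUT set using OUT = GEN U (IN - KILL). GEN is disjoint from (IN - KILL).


IN - KILL: 18 - 5 = 13 surviving definitions
OUT = GEN + surviving = 6 + 13 = 19

19


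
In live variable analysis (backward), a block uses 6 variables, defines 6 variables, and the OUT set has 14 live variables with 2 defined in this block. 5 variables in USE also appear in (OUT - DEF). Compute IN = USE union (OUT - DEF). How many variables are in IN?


OUT - DEF: 14 - 2 = 12
|IN| = |USE| + |OUT - DEF| - |USE ∩ (OUT - DEF)| = 6 + 12 - 5 = 13

13


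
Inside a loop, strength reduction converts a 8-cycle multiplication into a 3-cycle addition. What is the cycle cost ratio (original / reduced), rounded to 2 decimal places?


Ratio = mult_cost / add_cost = 8 / 3 = 2.67

2.67


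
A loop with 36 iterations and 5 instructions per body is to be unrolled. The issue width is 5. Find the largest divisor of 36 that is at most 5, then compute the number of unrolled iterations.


Largest divisor of 36 <= 5 is 4
New iterations = 36 / 4 = 9

9


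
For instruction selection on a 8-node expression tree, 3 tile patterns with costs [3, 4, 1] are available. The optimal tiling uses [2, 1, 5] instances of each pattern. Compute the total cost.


Total cost = sum(count_i * cost_i)
= 2*3 + 1*4 + 5*1
= 15

15


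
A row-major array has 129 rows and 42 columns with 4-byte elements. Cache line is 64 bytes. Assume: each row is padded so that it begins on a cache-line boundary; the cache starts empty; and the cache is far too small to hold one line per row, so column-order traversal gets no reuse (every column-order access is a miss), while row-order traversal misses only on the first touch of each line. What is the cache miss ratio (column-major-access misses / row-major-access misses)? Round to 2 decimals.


Each row occupies 42 * 4 = 168 bytes and starts on a line boundary, so it spans ceil(168 / 64) = 3 cache lines.
Row-major traversal misses (one per line touched): 129 * ceil(42 * 4 / 64) = 387
Column-major traversal misses (no reuse, every access misses): 129 * 42 = 5418
Ratio = 5418 / 387 = 14.0

14.0


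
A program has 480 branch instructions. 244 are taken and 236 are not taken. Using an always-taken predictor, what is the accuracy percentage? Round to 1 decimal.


Predictor: always-taken
Correct predictions = 244
Accuracy = 244 / 480 * 100 = 50.8%

50.8


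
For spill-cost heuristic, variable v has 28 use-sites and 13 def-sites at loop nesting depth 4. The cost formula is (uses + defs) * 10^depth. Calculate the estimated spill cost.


uses + defs = 28 + 13 = 41
10^4 = 10000
Spill cost = 41 * 10000 = 410000

410000


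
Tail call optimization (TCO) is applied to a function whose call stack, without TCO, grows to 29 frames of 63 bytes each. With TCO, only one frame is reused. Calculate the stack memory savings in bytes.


Without TCO: 29 * 63 = 1827 bytes
With TCO: reuse 1 frame = 63 bytes
Savings = 1827 - 63 = 1764

1764


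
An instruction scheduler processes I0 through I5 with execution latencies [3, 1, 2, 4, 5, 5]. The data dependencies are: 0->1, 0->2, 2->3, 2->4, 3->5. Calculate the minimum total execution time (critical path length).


Compute longest path through dependency graph: dist(Ik) = max over predecessors of dist + latency(Ik).
dist(I0) = latency 3 = 3
dist(I1) = dist(I0) + 1 = 3 + 1 = 4
dist(I2) = dist(I0) + 2 = 3 + 2 = 5
dist(I3) = dist(I2) + 4 = 5 + 4 = 9
dist(I4) = dist(I2) + 5 = 5 + 5 = 10
dist(I5) = dist(I3) + 5 = 9 + 5 = 14
Critical path = max dist = 14

14


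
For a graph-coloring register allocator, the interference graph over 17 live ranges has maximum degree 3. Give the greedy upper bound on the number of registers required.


Greedy coloring never needs more than (max_degree + 1) colors: when coloring a vertex, at most max_degree neighbors are already colored.
Upper bound = 3 + 1 = 4

4


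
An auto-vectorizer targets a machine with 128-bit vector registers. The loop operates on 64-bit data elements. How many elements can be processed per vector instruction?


Width = SIMD bits / data type bits
= 128 / 64 = 2

2


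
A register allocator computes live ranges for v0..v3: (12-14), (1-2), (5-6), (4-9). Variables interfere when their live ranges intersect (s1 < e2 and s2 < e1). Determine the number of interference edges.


Check all pairs for overlapping intervals.
Two intervals (s1,e1) and (s2,e2) overlap if s1 < e2 and s2 < e1.
v0 (12-14) vs v1..v3: overlaps none -> 0
v1 (1-2) vs v2..v3: overlaps none -> 0
v2 (5-6) vs v3: overlaps v3 -> 1
Total overlapping pairs = 0 + 0 + 1 = 1

1


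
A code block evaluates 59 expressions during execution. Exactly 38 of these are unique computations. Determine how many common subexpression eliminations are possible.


CSE count = total expressions - unique expressions
= 59 - 38 = 21

21


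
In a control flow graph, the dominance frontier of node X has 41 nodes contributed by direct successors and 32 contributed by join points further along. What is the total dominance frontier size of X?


DF(X) = direct successor contributions + join point contributions
= 41 + 32 = 73

73


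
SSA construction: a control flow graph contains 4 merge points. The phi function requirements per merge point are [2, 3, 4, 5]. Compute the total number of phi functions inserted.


Total phi functions = sum of phi functions at each join node
= 2 + 3 + 4 + 5 = 14

14


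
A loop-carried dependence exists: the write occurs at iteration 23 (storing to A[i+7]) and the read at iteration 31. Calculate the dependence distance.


Distance = read iteration - write iteration
= 31 - 23 = 8

8


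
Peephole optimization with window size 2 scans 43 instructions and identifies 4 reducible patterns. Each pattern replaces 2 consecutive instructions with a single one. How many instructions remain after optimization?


Each match removes 1 instructions.
Total removed = 4 * 1 = 4
Remaining = 43 - 4 = 39

39


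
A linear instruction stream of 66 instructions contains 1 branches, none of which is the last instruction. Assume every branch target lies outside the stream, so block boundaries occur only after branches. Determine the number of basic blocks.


With no in-sequence branch targets, the leaders are the first instruction plus the instruction after each branch.
Number of basic blocks = branches + 1
= 1 + 1 = 2

2


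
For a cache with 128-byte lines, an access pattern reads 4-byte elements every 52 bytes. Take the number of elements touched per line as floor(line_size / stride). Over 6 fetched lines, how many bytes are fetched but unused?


Elements per line = floor(128 / 52) = 2
Bytes used per line = 2 * 4 = 8
Wasted per line = 128 - 8 = 120
Total wasted = 120 * 6 = 720

720


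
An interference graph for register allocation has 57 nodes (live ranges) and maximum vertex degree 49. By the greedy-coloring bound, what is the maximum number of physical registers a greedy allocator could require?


Greedy coloring never needs more than (max_degree + 1) colors: when coloring a vertex, at most max_degree neighbors are already colored.
Upper bound = 49 + 1 = 50

50


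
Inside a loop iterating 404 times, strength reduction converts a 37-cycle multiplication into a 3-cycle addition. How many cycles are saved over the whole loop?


Per-iteration saving = 37 - 3 = 34
Total saved = 404 * 34 = 13736

13736


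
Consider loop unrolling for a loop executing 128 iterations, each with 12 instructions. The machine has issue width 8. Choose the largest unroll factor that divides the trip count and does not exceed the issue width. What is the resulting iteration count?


Largest divisor of 128 <= 8 is 8
New iterations = 128 / 8 = 16

16


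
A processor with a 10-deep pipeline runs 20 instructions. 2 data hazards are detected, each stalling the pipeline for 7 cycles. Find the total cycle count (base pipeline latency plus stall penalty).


Base cycles = 10 + 20 - 1 = 29
Total stalls = 2 * 7 = 14
Total = 29 + 14 = 43

43


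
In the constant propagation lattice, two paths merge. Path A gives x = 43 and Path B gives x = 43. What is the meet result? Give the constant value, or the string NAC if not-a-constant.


Meet operation: if both paths give the same constant, result is that constant; if they differ, result is NAC (not-a-constant).
Path A: 43, Path B: 43 -> equal
Result: constant -> 43

43


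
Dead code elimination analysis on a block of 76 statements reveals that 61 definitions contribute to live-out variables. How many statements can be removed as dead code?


Dead code = total statements - live definitions
= 76 - 61 = 15

15


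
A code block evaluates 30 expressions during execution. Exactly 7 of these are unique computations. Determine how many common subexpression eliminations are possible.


CSE count = total expressions - unique expressions
= 30 - 7 = 23

23


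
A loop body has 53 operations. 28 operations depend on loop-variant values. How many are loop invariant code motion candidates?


Invariant candidates = total - loop-dependent
= 53 - 28 = 25

25


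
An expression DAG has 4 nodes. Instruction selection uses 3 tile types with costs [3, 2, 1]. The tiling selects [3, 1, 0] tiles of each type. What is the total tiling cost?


Total cost = sum(count_i * cost_i)
= 3*3 + 1*2 + 0*1
= 11

11


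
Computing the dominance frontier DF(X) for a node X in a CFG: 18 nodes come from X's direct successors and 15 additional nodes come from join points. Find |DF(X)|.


DF(X) = direct successor contributions + join point contributions
= 18 + 15 = 33

33


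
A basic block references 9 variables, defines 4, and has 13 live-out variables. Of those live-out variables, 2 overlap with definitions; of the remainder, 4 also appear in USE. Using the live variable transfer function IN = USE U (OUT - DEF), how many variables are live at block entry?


OUT - DEF: 13 - 2 = 11
|IN| = |USE| + |OUT - DEF| - |USE ∩ (OUT - DEF)| = 9 + 11 - 4 = 16

16


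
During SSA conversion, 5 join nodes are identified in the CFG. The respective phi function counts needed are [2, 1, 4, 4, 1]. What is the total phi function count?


Total phi functions = sum of phi functions at each join node
= 2 + 1 + 4 + 4 + 1 = 12

12


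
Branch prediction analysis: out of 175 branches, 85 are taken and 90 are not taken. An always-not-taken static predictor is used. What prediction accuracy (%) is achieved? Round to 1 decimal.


Predictor: always-not-taken
Correct predictions = 90
Accuracy = 90 / 175 * 100 = 51.4%

51.4


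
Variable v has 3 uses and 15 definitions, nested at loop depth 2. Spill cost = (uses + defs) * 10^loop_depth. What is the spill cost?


uses + defs = 3 + 15 = 18
10^2 = 100
Spill cost = 18 * 100 = 1800

1800


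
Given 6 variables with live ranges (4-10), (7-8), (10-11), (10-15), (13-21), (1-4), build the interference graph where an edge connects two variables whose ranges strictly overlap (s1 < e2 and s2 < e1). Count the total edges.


Check all pairs for overlapping intervals.
Two intervals (s1,e1) and (s2,e2) overlap if s1 < e2 and s2 < e1.
v0 (4-10) vs v1..v5: overlaps v1 -> 1
v1 (7-8) vs v2..v5: overlaps none -> 0
v2 (10-11) vs v3..v5: overlaps v3 -> 1
v3 (10-15) vs v4..v5: overlaps v4 -> 1
v4 (13-21) vs v5: overlaps none -> 0
Total overlapping pairs = 1 + 0 + 1 + 1 + 0 = 3

3


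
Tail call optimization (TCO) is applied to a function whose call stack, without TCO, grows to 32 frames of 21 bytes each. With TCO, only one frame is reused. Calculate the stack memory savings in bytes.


Without TCO: 32 * 21 = 672 bytes
With TCO: reuse 1 frame = 21 bytes
Savings = 672 - 21 = 651

651


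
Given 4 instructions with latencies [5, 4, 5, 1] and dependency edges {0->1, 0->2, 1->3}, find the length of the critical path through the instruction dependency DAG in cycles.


Compute longest path through dependency graph: dist(Ik) = max over predecessors of dist + latency(Ik).
dist(I0) = latency 5 = 5
dist(I1) = dist(I0) + 4 = 5 + 4 = 9
dist(I2) = dist(I0) + 5 = 5 + 5 = 10
dist(I3) = dist(I1) + 1 = 9 + 1 = 10
Critical path = max dist = 10

10


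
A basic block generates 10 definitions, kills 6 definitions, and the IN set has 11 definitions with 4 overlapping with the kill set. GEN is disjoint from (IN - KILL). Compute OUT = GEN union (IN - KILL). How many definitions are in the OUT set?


IN - KILL: 11 - 4 = 7 surviving definitions
OUT = GEN + surviving = 10 + 7 = 17

17


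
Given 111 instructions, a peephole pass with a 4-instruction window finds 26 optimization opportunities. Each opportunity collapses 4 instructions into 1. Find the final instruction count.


Each match removes 3 instructions.
Total removed = 26 * 3 = 78
Remaining = 111 - 78 = 33

33


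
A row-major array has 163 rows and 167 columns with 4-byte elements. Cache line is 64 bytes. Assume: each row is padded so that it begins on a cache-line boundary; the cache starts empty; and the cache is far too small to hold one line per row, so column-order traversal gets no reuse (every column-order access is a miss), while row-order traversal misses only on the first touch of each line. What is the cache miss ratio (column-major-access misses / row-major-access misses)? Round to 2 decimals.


Each row occupies 167 * 4 = 668 bytes and starts on a line boundary, so it spans ceil(668 / 64) = 11 cache lines.
Row-major traversal misses (one per line touched): 163 * ceil(167 * 4 / 64) = 1793
Column-major traversal misses (no reuse, every access misses): 163 * 167 = 27221
Ratio = 27221 / 1793 = 15.18

15.18


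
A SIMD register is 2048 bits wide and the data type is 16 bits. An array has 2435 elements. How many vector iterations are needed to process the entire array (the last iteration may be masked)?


Width = 2048 / 16 = 128 elements per vector op
Iterations = ceil(2435 / 128) = 20

20


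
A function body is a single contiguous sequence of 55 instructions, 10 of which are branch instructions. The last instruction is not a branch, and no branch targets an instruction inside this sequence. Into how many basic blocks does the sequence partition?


With no in-sequence branch targets, the leaders are the first instruction plus the instruction after each branch.
Number of basic blocks = branches + 1
= 10 + 1 = 11

11
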